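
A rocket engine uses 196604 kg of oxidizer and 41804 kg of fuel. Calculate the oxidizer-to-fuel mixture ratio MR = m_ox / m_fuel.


MR = 196604 / 41804 = 4.7

4.7


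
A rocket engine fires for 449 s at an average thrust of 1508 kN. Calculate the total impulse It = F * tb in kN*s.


It = 1508 * 449 = 677092 kN*s

677092 kN*s


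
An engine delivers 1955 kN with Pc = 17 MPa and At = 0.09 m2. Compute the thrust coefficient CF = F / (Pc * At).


CF = 1955000 / (17e6 * 0.09) = 1.28

1.28


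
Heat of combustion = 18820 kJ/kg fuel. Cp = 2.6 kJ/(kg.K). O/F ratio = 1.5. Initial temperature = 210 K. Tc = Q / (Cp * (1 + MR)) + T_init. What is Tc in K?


Tc = 18820 / (2.6 * (1 + 1.5)) + 210 = 3105 K

3105 K


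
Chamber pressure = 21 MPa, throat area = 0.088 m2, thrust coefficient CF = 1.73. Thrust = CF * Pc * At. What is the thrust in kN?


F = 1.73 * 21e6 * 0.088 = 3.1970e+06 N = 3197.0 kN

3197.0 kN


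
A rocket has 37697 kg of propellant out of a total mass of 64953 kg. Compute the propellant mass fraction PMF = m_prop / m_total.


PMF = 37697 / 64953 = 0.58

0.58


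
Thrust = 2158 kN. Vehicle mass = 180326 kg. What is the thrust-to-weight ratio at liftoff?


TWR = 2158000 / (180326 * 9.81) = 1.22

1.22


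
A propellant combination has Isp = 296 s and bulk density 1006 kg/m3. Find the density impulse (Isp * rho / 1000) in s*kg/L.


rho*Isp = 296 * 1006 / 1000 = 298 s*kg/L

298 s*kg/L


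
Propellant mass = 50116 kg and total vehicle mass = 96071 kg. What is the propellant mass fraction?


PMF = 50116 / 96071 = 0.522

0.522


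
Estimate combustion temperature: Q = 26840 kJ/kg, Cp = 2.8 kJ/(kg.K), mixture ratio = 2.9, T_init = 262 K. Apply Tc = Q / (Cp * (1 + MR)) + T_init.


Tc = 26840 / (2.8 * (1 + 2.9)) + 262 = 2720 K

2720 K


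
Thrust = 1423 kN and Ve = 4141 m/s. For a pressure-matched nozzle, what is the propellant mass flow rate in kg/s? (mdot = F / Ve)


mdot = F / Ve = 1423000 / 4141 = 343.6 kg/s

343.6 kg/s


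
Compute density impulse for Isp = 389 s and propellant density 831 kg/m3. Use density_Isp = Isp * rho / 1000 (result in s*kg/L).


rho*Isp = 389 * 831 / 1000 = 323 s*kg/L

323 s*kg/L


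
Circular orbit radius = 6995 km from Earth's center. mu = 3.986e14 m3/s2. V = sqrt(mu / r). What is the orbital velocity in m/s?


V = sqrt(3.986e14 / 6995000) = 7549 m/s

7549 m/s


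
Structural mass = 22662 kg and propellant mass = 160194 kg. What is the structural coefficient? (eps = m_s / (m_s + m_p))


eps = 22662 / (22662 + 160194) = 0.1239

0.1239


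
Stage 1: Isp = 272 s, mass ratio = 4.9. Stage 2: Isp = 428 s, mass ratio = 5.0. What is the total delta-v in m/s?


dV1 = 272 * 9.81 * ln(4.9) = 4240.6 m/s
dV2 = 428 * 9.81 * ln(5.0) = 6757.5 m/s
Total dV = 4240.6 + 6757.5 = 10998.1 m/s ~ 10998 m/s

10998 m/s


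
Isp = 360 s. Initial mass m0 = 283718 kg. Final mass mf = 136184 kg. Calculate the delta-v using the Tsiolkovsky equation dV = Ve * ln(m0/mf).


Ve = 360 * 9.81 = 3531.6 m/s
dV = 3531.6 * ln(283718/136184) = 2592 m/s

2592 m/s


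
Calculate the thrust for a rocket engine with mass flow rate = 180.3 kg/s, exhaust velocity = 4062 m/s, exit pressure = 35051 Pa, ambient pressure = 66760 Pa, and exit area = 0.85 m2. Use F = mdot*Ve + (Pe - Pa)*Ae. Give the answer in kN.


F = 180.3 * 4062 + (35051 - 66760) * 0.85 = 705426.0 N = 705.4 kN

705.4 kN


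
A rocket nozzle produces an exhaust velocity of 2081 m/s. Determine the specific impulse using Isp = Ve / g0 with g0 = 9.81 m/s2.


Isp = Ve / g0 = 2081 / 9.81 = 212.1 s

212.1 s


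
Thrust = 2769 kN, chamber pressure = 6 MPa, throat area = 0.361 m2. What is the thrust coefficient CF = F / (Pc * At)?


CF = 2769000 / (6e6 * 0.361) = 1.28

1.28


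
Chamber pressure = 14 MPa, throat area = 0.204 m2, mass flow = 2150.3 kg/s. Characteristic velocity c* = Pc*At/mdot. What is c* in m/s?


c* = 14e6 * 0.204 / 2150.3 = 1328 m/s

1328 m/s


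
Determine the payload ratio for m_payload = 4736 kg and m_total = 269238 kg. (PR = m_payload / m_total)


PR = 4736 / 269238 = 0.0176

0.0176


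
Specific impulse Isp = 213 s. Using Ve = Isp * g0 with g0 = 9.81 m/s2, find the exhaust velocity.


Ve = Isp * g0 = 213 * 9.81 = 2089.5 m/s

2089.5 m/s


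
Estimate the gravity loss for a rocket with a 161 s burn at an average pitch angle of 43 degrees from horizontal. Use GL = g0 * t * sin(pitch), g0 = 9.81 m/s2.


GL = 9.81 * 161 * sin(43 deg) = 1077 m/s

1077 m/s


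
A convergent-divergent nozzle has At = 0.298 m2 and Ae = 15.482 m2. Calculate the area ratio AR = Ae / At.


AR = 15.482 / 0.298 = 52.0

52.0


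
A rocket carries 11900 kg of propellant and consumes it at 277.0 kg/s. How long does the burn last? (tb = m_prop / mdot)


tb = 11900 / 277.0 = 43.0 s

43.0 s


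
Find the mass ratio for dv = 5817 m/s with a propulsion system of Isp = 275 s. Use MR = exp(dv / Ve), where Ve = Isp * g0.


Ve = 275 * 9.81 = 2697.75 m/s
MR = exp(5817 / 2697.75) = 8.639

8.639


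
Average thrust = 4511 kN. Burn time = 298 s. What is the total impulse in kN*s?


It = 4511 * 298 = 1344278 kN*s

1344278 kN*s


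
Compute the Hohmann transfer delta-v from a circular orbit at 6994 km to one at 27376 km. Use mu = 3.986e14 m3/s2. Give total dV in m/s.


V1 = sqrt(mu/r1) = 7549.29 m/s
dV1 = V1*(sqrt(2*r2/(r1+r2)) - 1) = 1979.03 m/s
V2 = sqrt(mu/r2) = 3815.78 m/s
dV2 = V2*(1 - sqrt(2*r1/(r1+r2))) = 1381.5 m/s
Total dV = 3361 m/s

3361 m/s


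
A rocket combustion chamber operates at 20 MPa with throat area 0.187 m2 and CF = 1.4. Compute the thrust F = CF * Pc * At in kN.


F = 1.4 * 20e6 * 0.187 = 5.2360e+06 N = 5236.0 kN

5236.0 kN


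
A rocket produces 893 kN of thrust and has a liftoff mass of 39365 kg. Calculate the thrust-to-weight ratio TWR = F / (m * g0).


TWR = 893000 / (39365 * 9.81) = 2.31

2.31


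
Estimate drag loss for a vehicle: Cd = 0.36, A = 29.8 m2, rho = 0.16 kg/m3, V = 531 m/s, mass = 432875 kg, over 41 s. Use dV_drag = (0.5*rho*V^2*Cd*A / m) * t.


D = 0.5 * 0.16 * 531^2 * 0.36 * 29.8 = 241990.21 N
a = 241990.21 / 432875 = 0.559 m/s2
dV = 0.559 * 41 = 22.9 m/s

22.9 m/s


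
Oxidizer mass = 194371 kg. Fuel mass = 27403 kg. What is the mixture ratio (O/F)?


MR = 194371 / 27403 = 7.09

7.09


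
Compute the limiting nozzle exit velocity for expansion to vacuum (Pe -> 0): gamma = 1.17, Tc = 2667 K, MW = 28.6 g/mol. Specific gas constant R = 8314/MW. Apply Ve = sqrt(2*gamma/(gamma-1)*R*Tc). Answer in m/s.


R = 8314 / 28.6 = 290.7 J/(kg.K)
Ve = sqrt(2 * 1.17 / (1.17 - 1) * 290.7 * 2667) = 3267 m/s

3267 m/s


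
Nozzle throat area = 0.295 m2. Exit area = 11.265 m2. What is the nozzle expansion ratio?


AR = 11.265 / 0.295 = 38.2

38.2


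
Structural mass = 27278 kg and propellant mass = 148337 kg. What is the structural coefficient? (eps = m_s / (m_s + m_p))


eps = 27278 / (27278 + 148337) = 0.1553

0.1553


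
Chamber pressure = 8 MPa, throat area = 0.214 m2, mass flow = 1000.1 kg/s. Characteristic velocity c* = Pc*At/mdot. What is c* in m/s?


c* = 8e6 * 0.214 / 1000.1 = 1712 m/s

1712 m/s


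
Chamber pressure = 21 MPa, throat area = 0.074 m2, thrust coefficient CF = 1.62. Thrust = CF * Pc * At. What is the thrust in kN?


F = 1.62 * 21e6 * 0.074 = 2.5175e+06 N = 2517.5 kN

2517.5 kN


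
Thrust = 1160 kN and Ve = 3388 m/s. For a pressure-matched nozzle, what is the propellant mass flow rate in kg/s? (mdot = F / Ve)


mdot = F / Ve = 1160000 / 3388 = 342.4 kg/s

342.4 kg/s


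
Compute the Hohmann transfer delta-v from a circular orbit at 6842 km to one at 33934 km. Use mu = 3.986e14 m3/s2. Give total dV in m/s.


V1 = sqrt(mu/r1) = 7632.68 m/s
dV1 = V1*(sqrt(2*r2/(r1+r2)) - 1) = 2214.4 m/s
V2 = sqrt(mu/r2) = 3427.29 m/s
dV2 = V2*(1 - sqrt(2*r1/(r1+r2))) = 1441.86 m/s
Total dV = 3656 m/s

3656 m/s


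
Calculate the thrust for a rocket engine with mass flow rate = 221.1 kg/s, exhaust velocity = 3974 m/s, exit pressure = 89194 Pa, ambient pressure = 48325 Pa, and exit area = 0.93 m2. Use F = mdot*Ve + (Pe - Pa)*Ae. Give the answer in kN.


F = 221.1 * 3974 + (89194 - 48325) * 0.93 = 916660.0 N = 916.7 kN

916.7 kN


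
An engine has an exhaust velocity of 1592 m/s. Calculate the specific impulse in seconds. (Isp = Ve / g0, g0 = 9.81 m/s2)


Isp = Ve / g0 = 1592 / 9.81 = 162.3 s

162.3 s


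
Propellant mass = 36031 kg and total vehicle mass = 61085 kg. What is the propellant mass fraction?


PMF = 36031 / 61085 = 0.59

0.59


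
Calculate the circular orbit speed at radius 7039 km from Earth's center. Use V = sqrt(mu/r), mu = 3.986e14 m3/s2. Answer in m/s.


V = sqrt(3.986e14 / 7039000) = 7525 m/s

7525 m/s


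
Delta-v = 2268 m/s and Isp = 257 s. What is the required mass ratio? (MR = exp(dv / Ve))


Ve = 257 * 9.81 = 2521.17 m/s
MR = exp(2268 / 2521.17) = 2.459

2.459


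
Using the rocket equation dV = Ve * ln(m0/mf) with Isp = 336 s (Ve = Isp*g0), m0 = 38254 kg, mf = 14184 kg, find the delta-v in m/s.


Ve = 336 * 9.81 = 3296.16 m/s
dV = 3296.16 * ln(38254/14184) = 3270 m/s

3270 m/s


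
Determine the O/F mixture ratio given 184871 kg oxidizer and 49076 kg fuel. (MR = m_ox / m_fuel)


MR = 184871 / 49076 = 3.77

3.77


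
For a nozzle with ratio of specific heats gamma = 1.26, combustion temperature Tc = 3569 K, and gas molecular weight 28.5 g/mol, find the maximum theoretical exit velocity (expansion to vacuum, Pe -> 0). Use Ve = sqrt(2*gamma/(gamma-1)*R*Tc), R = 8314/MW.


R = 8314 / 28.5 = 291.72 J/(kg.K)
Ve = sqrt(2 * 1.26 / (1.26 - 1) * 291.72 * 3569) = 3177 m/s

3177 m/s


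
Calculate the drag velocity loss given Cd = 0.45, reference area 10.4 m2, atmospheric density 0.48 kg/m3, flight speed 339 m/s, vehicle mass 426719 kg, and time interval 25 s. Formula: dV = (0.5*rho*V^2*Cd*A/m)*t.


D = 0.5 * 0.48 * 339^2 * 0.45 * 10.4 = 129079.27 N
a = 129079.27 / 426719 = 0.3025 m/s2
dV = 0.3025 * 25 = 7.6 m/s

7.6 m/s


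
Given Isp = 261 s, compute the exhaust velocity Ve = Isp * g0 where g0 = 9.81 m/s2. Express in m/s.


Ve = Isp * g0 = 261 * 9.81 = 2560.4 m/s

2560.4 m/s


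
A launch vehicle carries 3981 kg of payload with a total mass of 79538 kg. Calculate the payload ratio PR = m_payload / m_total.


PR = 3981 / 79538 = 0.0501

0.0501


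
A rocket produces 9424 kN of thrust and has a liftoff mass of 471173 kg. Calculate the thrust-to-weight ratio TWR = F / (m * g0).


TWR = 9424000 / (471173 * 9.81) = 2.04

2.04


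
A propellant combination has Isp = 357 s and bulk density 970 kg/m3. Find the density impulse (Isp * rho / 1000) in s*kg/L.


rho*Isp = 357 * 970 / 1000 = 346 s*kg/L

346 s*kg/L


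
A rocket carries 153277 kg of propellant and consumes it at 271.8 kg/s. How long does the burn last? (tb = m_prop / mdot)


tb = 153277 / 271.8 = 563.9 s

563.9 s


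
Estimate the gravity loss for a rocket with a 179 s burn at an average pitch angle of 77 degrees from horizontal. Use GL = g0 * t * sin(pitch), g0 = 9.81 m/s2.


GL = 9.81 * 179 * sin(77 deg) = 1711 m/s

1711 m/s


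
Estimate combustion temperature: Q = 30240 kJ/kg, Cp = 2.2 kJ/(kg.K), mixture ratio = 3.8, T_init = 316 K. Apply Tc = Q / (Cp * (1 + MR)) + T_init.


Tc = 30240 / (2.2 * (1 + 3.8)) + 316 = 3180 K

3180 K


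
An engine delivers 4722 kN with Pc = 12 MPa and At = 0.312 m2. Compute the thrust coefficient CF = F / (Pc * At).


CF = 4722000 / (12e6 * 0.312) = 1.26

1.26


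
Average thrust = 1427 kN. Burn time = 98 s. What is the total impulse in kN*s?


It = 1427 * 98 = 139846 kN*s

139846 kN*s


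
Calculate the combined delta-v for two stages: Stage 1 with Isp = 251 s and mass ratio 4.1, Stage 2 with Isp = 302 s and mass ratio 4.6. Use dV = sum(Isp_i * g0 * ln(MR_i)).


dV1 = 251 * 9.81 * ln(4.1) = 3474.3 m/s
dV2 = 302 * 9.81 * ln(4.6) = 4521.1 m/s
Total dV = 3474.3 + 4521.1 = 7995.4 m/s ~ 7995 m/s

7995 m/s


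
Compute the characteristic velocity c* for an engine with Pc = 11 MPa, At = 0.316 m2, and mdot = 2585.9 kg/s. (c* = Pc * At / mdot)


c* = 11e6 * 0.316 / 2585.9 = 1344 m/s

1344 m/s


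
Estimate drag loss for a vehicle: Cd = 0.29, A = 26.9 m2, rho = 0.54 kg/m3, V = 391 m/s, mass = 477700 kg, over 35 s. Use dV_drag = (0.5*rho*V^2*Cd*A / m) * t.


D = 0.5 * 0.54 * 391^2 * 0.29 * 26.9 = 322008.66 N
a = 322008.66 / 477700 = 0.6741 m/s2
dV = 0.6741 * 35 = 23.6 m/s

23.6 m/s


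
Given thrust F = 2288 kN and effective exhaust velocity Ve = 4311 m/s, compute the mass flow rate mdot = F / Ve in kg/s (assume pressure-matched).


mdot = F / Ve = 2288000 / 4311 = 530.7 kg/s

530.7 kg/s


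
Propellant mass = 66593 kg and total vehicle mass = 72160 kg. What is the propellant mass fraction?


PMF = 66593 / 72160 = 0.923

0.923


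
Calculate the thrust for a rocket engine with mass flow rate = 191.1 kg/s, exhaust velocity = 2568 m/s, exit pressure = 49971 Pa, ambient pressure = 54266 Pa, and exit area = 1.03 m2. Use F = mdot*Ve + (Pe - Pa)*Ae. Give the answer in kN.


F = 191.1 * 2568 + (49971 - 54266) * 1.03 = 486321.0 N = 486.3 kN

486.3 kN


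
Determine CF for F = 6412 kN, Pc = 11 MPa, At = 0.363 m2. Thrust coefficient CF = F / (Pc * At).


CF = 6412000 / (11e6 * 0.363) = 1.61

1.61


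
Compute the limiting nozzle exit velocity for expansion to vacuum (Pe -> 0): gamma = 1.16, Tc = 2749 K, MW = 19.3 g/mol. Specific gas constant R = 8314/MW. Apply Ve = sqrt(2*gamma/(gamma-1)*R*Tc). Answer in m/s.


R = 8314 / 19.3 = 430.78 J/(kg.K)
Ve = sqrt(2 * 1.16 / (1.16 - 1) * 430.78 * 2749) = 4144 m/s

4144 m/s


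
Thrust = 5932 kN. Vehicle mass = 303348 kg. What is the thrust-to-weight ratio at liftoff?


TWR = 5932000 / (303348 * 9.81) = 1.99

1.99


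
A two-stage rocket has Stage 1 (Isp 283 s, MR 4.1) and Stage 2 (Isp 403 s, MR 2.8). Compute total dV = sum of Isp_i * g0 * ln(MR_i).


dV1 = 283 * 9.81 * ln(4.1) = 3917.2 m/s
dV2 = 403 * 9.81 * ln(2.8) = 4070.5 m/s
Total dV = 3917.2 + 4070.5 = 7987.7 m/s ~ 7988 m/s

7988 m/s


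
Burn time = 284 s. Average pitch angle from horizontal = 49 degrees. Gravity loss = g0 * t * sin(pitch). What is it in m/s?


GL = 9.81 * 284 * sin(49 deg) = 2103 m/s

2103 m/s


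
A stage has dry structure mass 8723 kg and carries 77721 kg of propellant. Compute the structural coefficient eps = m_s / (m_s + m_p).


eps = 8723 / (8723 + 77721) = 0.1009

0.1009


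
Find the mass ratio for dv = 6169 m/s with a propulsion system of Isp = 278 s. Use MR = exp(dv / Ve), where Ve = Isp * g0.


Ve = 278 * 9.81 = 2727.18 m/s
MR = exp(6169 / 2727.18) = 9.603

9.603


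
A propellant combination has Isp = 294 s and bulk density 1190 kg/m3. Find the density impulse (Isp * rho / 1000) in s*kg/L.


rho*Isp = 294 * 1190 / 1000 = 350 s*kg/L

350 s*kg/L


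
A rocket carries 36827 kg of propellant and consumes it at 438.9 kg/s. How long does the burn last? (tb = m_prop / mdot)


tb = 36827 / 438.9 = 83.9 s

83.9 s


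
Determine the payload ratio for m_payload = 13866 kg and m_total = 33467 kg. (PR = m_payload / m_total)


PR = 13866 / 33467 = 0.4143

0.4143


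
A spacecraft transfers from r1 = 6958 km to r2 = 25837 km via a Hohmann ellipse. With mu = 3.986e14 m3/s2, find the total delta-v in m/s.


V1 = sqrt(mu/r1) = 7568.79 m/s
dV1 = V1*(sqrt(2*r2/(r1+r2)) - 1) = 1931.98 m/s
V2 = sqrt(mu/r2) = 3927.78 m/s
dV2 = V2*(1 - sqrt(2*r1/(r1+r2))) = 1369.19 m/s
Total dV = 3301 m/s

3301 m/s


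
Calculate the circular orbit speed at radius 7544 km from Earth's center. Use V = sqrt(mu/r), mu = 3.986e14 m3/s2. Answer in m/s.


V = sqrt(3.986e14 / 7544000) = 7269 m/s

7269 m/s


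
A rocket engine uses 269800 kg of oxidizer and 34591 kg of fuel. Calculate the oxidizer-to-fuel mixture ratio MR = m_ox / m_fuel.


MR = 269800 / 34591 = 7.8

7.8


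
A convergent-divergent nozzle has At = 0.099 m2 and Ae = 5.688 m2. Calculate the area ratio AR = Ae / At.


AR = 5.688 / 0.099 = 57.5

57.5


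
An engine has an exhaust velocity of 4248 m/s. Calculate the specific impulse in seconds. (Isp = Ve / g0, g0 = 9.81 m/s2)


Isp = Ve / g0 = 4248 / 9.81 = 433.0 s

433.0 s


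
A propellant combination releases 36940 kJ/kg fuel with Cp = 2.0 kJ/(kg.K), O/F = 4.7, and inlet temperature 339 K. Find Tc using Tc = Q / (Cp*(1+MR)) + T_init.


Tc = 36940 / (2.0 * (1 + 4.7)) + 339 = 3579 K

3579 K


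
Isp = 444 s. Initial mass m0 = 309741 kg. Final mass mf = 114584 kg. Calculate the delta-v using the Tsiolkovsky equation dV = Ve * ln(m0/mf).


Ve = 444 * 9.81 = 4355.64 m/s
dV = 4355.64 * ln(309741/114584) = 4331 m/s

4331 m/s


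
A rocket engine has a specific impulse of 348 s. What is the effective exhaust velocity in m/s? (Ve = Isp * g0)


Ve = Isp * g0 = 348 * 9.81 = 3413.9 m/s

3413.9 m/s


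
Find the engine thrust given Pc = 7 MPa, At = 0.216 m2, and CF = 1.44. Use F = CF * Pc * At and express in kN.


F = 1.44 * 7e6 * 0.216 = 2.1773e+06 N = 2177.3 kN

2177.3 kN


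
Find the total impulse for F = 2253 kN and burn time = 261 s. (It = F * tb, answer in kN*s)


It = 2253 * 261 = 588033 kN*s

588033 kN*s


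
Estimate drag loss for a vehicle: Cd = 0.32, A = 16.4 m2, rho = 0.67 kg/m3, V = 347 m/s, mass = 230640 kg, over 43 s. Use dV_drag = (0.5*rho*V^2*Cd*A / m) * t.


D = 0.5 * 0.67 * 347^2 * 0.32 * 16.4 = 211688.65 N
a = 211688.65 / 230640 = 0.9178 m/s2
dV = 0.9178 * 43 = 39.5 m/s

39.5 m/s


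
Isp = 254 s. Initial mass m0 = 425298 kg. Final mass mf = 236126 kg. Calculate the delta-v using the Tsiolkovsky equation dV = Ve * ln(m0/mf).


Ve = 254 * 9.81 = 2491.74 m/s
dV = 2491.74 * ln(425298/236126) = 1466 m/s

1466 m/s


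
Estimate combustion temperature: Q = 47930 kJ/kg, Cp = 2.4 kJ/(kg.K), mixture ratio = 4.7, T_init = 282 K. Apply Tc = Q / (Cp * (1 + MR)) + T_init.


Tc = 47930 / (2.4 * (1 + 4.7)) + 282 = 3786 K

3786 K


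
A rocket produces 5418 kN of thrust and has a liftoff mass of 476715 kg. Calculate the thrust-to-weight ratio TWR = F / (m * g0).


TWR = 5418000 / (476715 * 9.81) = 1.16

1.16


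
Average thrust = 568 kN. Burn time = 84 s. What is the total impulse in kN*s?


It = 568 * 84 = 47712 kN*s

47712 kN*s


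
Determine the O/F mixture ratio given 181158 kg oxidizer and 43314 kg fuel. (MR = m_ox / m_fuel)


MR = 181158 / 43314 = 4.18

4.18


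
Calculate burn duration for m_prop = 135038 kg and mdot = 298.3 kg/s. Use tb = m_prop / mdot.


tb = 135038 / 298.3 = 452.7 s

452.7 s


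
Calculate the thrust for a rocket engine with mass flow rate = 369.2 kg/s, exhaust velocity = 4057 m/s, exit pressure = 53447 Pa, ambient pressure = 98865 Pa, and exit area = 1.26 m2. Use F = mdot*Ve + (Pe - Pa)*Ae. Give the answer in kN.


F = 369.2 * 4057 + (53447 - 98865) * 1.26 = 1.4406e+06 N = 1440.6 kN

1440.6 kN


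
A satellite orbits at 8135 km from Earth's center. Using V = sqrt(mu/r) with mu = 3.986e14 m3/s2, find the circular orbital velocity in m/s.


V = sqrt(3.986e14 / 8135000) = 7000 m/s

7000 m/s


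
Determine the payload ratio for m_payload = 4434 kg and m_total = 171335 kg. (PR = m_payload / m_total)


PR = 4434 / 171335 = 0.0259

0.0259


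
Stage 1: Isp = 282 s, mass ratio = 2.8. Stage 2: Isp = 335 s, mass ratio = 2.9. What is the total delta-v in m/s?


dV1 = 282 * 9.81 * ln(2.8) = 2848.4 m/s
dV2 = 335 * 9.81 * ln(2.9) = 3499.0 m/s
Total dV = 2848.4 + 3499.0 = 6347.4 m/s ~ 6347 m/s

6347 m/s


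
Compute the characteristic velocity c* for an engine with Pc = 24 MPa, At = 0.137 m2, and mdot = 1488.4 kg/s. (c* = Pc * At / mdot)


c* = 24e6 * 0.137 / 1488.4 = 2209 m/s

2209 m/s


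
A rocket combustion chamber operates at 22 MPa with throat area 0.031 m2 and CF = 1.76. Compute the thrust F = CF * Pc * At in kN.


F = 1.76 * 22e6 * 0.031 = 1.2003e+06 N = 1200.3 kN

1200.3 kN


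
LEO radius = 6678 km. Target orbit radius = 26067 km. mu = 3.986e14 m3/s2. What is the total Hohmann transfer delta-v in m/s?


V1 = sqrt(mu/r1) = 7725.84 m/s
dV1 = V1*(sqrt(2*r2/(r1+r2)) - 1) = 2022.57 m/s
V2 = sqrt(mu/r2) = 3910.42 m/s
dV2 = V2*(1 - sqrt(2*r1/(r1+r2))) = 1413.01 m/s
Total dV = 3436 m/s

3436 m/s


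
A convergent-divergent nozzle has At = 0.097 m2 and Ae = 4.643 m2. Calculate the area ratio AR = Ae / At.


AR = 4.643 / 0.097 = 47.9

47.9


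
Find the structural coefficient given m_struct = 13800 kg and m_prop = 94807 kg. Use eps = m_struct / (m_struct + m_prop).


eps = 13800 / (13800 + 94807) = 0.1271

0.1271


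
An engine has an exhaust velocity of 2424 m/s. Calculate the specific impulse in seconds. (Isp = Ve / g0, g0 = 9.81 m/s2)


Isp = Ve / g0 = 2424 / 9.81 = 247.1 s

247.1 s


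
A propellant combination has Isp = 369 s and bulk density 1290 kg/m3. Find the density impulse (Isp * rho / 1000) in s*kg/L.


rho*Isp = 369 * 1290 / 1000 = 476 s*kg/L

476 s*kg/L


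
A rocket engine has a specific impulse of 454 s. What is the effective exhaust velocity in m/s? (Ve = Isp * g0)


Ve = Isp * g0 = 454 * 9.81 = 4453.7 m/s

4453.7 m/s


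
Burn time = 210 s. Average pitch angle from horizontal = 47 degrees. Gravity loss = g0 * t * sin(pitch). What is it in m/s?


GL = 9.81 * 210 * sin(47 deg) = 1507 m/s

1507 m/s


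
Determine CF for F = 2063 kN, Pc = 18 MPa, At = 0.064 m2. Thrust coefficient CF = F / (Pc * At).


CF = 2063000 / (18e6 * 0.064) = 1.79

1.79


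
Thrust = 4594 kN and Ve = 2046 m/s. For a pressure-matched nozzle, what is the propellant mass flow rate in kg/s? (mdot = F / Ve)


mdot = F / Ve = 4594000 / 2046 = 2245.4 kg/s

2245.4 kg/s


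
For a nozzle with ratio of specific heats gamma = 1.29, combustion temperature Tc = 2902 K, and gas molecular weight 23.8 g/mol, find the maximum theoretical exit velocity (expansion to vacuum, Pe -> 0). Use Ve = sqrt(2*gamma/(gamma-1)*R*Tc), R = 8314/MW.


R = 8314 / 23.8 = 349.33 J/(kg.K)
Ve = sqrt(2 * 1.29 / (1.29 - 1) * 349.33 * 2902) = 3003 m/s

3003 m/s


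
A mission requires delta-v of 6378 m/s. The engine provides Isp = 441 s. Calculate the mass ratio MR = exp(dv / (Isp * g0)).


Ve = 441 * 9.81 = 4326.21 m/s
MR = exp(6378 / 4326.21) = 4.368

4.368


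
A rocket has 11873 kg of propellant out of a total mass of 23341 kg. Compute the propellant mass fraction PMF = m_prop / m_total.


PMF = 11873 / 23341 = 0.509

0.509


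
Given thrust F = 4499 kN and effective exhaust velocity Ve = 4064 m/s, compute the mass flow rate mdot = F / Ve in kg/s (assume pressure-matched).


mdot = F / Ve = 4499000 / 4064 = 1107.0 kg/s

1107.0 kg/s


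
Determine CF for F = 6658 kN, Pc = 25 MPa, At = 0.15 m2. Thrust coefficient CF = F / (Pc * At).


CF = 6658000 / (25e6 * 0.15) = 1.78

1.78


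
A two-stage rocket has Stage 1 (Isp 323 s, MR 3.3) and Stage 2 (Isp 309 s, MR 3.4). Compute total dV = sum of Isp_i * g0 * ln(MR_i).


dV1 = 323 * 9.81 * ln(3.3) = 3783.1 m/s
dV2 = 309 * 9.81 * ln(3.4) = 3709.6 m/s
Total dV = 3783.1 + 3709.6 = 7492.7 m/s ~ 7493 m/s

7493 m/s


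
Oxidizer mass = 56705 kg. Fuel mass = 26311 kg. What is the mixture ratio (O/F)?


MR = 56705 / 26311 = 2.16

2.16


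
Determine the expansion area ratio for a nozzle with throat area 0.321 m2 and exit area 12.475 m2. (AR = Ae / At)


AR = 12.475 / 0.321 = 38.9

38.9


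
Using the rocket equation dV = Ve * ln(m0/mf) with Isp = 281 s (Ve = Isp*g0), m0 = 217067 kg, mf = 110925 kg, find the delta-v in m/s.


Ve = 281 * 9.81 = 2756.61 m/s
dV = 2756.61 * ln(217067/110925) = 1851 m/s

1851 m/s


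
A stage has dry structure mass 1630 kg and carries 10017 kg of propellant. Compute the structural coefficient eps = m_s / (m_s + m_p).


eps = 1630 / (1630 + 10017) = 0.14

0.14


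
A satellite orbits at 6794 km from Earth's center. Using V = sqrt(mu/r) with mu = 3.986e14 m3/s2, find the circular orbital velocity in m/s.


V = sqrt(3.986e14 / 6794000) = 7660 m/s

7660 m/s


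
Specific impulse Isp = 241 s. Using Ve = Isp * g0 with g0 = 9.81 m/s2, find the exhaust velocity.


Ve = Isp * g0 = 241 * 9.81 = 2364.2 m/s

2364.2 m/s


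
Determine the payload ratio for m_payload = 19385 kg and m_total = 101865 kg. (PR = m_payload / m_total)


PR = 19385 / 101865 = 0.1903

0.1903


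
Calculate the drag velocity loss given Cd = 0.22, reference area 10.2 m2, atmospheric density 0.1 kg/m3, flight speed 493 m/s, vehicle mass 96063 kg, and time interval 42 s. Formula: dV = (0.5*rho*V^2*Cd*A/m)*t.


D = 0.5 * 0.1 * 493^2 * 0.22 * 10.2 = 27270.1 N
a = 27270.1 / 96063 = 0.2839 m/s2
dV = 0.2839 * 42 = 11.9 m/s

11.9 m/s


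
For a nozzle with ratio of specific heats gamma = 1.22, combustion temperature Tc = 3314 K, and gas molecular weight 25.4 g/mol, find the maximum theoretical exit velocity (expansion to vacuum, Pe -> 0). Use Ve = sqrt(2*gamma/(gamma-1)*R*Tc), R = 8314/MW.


R = 8314 / 25.4 = 327.32 J/(kg.K)
Ve = sqrt(2 * 1.22 / (1.22 - 1) * 327.32 * 3314) = 3469 m/s

3469 m/s


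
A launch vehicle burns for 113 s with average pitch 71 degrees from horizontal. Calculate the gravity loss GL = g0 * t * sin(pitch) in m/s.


GL = 9.81 * 113 * sin(71 deg) = 1048 m/s

1048 m/s


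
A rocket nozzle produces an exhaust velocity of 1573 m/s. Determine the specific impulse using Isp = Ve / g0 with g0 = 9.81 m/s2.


Isp = Ve / g0 = 1573 / 9.81 = 160.3 s

160.3 s


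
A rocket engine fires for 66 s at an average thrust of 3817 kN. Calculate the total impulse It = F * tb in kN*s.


It = 3817 * 66 = 251922 kN*s

251922 kN*s


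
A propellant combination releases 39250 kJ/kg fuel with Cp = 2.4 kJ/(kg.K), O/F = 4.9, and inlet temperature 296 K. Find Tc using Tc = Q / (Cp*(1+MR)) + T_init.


Tc = 39250 / (2.4 * (1 + 4.9)) + 296 = 3068 K

3068 K


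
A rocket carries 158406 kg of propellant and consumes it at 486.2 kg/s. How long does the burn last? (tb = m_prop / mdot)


tb = 158406 / 486.2 = 325.8 s

325.8 s


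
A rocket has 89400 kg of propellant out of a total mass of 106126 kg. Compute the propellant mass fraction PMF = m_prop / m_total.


PMF = 89400 / 106126 = 0.842

0.842


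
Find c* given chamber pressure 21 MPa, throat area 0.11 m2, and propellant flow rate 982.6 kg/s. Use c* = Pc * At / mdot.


c* = 21e6 * 0.11 / 982.6 = 2351 m/s

2351 m/s


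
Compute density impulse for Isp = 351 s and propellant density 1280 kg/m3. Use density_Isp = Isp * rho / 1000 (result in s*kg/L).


rho*Isp = 351 * 1280 / 1000 = 449 s*kg/L

449 s*kg/L


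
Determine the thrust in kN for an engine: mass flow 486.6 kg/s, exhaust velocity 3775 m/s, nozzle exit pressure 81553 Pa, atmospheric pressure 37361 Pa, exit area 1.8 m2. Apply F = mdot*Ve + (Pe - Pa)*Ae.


F = 486.6 * 3775 + (81553 - 37361) * 1.8 = 1.9165e+06 N = 1916.5 kN

1916.5 kN


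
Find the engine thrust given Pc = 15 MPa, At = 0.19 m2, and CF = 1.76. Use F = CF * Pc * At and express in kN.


F = 1.76 * 15e6 * 0.19 = 5.0160e+06 N = 5016.0 kN

5016.0 kN


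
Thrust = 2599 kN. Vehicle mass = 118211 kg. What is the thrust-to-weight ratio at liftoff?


TWR = 2599000 / (118211 * 9.81) = 2.24

2.24


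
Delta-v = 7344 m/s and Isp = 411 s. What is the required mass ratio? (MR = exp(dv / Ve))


Ve = 411 * 9.81 = 4031.91 m/s
MR = exp(7344 / 4031.91) = 6.181

6.181


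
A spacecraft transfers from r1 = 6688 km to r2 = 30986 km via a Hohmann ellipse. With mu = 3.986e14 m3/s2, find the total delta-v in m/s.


V1 = sqrt(mu/r1) = 7720.06 m/s
dV1 = V1*(sqrt(2*r2/(r1+r2)) - 1) = 2181.36 m/s
V2 = sqrt(mu/r2) = 3586.62 m/s
dV2 = V2*(1 - sqrt(2*r1/(r1+r2))) = 1449.51 m/s
Total dV = 3631 m/s

3631 m/s


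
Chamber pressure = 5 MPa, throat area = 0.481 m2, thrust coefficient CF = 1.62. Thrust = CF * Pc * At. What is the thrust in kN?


F = 1.62 * 5e6 * 0.481 = 3.8961e+06 N = 3896.1 kN

3896.1 kN


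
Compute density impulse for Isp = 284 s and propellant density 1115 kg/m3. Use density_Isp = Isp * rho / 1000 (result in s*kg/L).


rho*Isp = 284 * 1115 / 1000 = 317 s*kg/L

317 s*kg/L


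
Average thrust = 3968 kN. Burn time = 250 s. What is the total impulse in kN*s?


It = 3968 * 250 = 992000 kN*s

992000 kN*s


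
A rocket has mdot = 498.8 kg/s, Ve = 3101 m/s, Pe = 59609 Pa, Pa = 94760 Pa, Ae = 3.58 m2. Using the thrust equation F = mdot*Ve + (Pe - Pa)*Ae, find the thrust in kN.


F = 498.8 * 3101 + (59609 - 94760) * 3.58 = 1.4209e+06 N = 1420.9 kN

1420.9 kN


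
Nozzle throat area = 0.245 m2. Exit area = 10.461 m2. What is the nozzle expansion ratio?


AR = 10.461 / 0.245 = 42.7

42.7


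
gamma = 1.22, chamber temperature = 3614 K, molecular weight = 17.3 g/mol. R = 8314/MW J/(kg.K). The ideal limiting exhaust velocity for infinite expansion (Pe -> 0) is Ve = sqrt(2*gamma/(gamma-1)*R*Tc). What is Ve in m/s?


R = 8314 / 17.3 = 480.58 J/(kg.K)
Ve = sqrt(2 * 1.22 / (1.22 - 1) * 480.58 * 3614) = 4389 m/s

4389 m/s


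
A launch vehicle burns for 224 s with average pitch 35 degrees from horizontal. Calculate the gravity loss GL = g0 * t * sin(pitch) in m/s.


GL = 9.81 * 224 * sin(35 deg) = 1260 m/s

1260 m/s


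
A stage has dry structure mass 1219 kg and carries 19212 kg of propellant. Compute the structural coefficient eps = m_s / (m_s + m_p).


eps = 1219 / (1219 + 19212) = 0.0597

0.0597


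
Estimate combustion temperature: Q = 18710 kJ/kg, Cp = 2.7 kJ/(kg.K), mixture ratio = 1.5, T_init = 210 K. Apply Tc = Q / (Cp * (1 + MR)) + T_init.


Tc = 18710 / (2.7 * (1 + 1.5)) + 210 = 2982 K

2982 K


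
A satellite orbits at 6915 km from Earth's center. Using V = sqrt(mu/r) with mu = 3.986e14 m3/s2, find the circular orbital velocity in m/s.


V = sqrt(3.986e14 / 6915000) = 7592 m/s

7592 m/s


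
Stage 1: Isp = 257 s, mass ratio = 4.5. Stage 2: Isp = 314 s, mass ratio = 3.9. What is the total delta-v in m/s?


dV1 = 257 * 9.81 * ln(4.5) = 3792.0 m/s
dV2 = 314 * 9.81 * ln(3.9) = 4192.3 m/s
Total dV = 3792.0 + 4192.3 = 7984.3 m/s ~ 7984 m/s

7984 m/s


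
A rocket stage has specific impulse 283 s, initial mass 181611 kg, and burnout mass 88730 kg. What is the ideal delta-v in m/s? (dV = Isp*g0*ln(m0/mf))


Ve = 283 * 9.81 = 2776.23 m/s
dV = 2776.23 * ln(181611/88730) = 1989 m/s

1989 m/s


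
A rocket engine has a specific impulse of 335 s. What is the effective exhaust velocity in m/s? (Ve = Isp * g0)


Ve = Isp * g0 = 335 * 9.81 = 3286.4 m/s

3286.4 m/s


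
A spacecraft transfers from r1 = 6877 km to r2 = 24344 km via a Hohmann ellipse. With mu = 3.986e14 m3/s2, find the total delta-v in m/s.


V1 = sqrt(mu/r1) = 7613.23 m/s
dV1 = V1*(sqrt(2*r2/(r1+r2)) - 1) = 1894.06 m/s
V2 = sqrt(mu/r2) = 4046.44 m/s
dV2 = V2*(1 - sqrt(2*r1/(r1+r2))) = 1360.7 m/s
Total dV = 3255 m/s

3255 m/s


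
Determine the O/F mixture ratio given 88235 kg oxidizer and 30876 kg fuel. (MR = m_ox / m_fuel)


MR = 88235 / 30876 = 2.86

2.86


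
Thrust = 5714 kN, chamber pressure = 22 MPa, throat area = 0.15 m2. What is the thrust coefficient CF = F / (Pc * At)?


CF = 5714000 / (22e6 * 0.15) = 1.73

1.73


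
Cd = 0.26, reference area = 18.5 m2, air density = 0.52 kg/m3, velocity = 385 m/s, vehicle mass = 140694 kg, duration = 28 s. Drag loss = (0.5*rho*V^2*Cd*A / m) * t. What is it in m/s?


D = 0.5 * 0.52 * 385^2 * 0.26 * 18.5 = 185370.18 N
a = 185370.18 / 140694 = 1.3175 m/s2
dV = 1.3175 * 28 = 36.9 m/s

36.9 m/s


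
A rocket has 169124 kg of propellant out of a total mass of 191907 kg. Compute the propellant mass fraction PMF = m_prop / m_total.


PMF = 169124 / 191907 = 0.881

0.881


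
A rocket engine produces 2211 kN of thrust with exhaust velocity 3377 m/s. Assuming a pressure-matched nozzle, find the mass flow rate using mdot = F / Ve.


mdot = F / Ve = 2211000 / 3377 = 654.7 kg/s

654.7 kg/s


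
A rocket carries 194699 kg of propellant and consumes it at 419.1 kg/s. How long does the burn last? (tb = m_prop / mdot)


tb = 194699 / 419.1 = 464.6 s

464.6 s


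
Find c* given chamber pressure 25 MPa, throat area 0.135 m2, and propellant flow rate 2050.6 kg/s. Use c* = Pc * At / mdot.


c* = 25e6 * 0.135 / 2050.6 = 1646 m/s

1646 m/s


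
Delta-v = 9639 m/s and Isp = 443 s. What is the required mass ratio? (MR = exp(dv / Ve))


Ve = 443 * 9.81 = 4345.83 m/s
MR = exp(9639 / 4345.83) = 9.189

9.189


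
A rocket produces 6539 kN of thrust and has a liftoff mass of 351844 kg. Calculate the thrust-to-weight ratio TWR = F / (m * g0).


TWR = 6539000 / (351844 * 9.81) = 1.89

1.89


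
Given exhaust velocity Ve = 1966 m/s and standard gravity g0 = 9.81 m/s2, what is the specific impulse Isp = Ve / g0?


Isp = Ve / g0 = 1966 / 9.81 = 200.4 s

200.4 s


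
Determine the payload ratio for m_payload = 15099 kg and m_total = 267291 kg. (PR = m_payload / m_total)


PR = 15099 / 267291 = 0.0565

0.0565


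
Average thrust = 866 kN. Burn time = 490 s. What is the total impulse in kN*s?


It = 866 * 490 = 424340 kN*s

424340 kN*s


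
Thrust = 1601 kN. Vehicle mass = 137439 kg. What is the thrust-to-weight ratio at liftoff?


TWR = 1601000 / (137439 * 9.81) = 1.19

1.19


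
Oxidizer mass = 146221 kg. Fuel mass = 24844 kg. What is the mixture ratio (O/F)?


MR = 146221 / 24844 = 5.89

5.89


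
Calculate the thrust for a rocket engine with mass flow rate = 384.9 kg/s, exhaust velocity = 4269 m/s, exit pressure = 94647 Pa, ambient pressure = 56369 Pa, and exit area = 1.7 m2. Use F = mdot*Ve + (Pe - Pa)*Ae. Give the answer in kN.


F = 384.9 * 4269 + (94647 - 56369) * 1.7 = 1.7082e+06 N = 1708.2 kN

1708.2 kN


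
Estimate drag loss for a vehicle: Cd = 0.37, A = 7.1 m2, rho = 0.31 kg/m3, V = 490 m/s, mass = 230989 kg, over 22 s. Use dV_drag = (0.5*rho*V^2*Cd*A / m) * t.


D = 0.5 * 0.31 * 490^2 * 0.37 * 7.1 = 97765.12 N
a = 97765.12 / 230989 = 0.4232 m/s2
dV = 0.4232 * 22 = 9.3 m/s

9.3 m/s


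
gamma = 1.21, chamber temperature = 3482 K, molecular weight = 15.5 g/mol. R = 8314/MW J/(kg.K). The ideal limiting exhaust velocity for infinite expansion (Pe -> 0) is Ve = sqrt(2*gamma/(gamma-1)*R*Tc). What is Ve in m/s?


R = 8314 / 15.5 = 536.39 J/(kg.K)
Ve = sqrt(2 * 1.21 / (1.21 - 1) * 536.39 * 3482) = 4639 m/s

4639 m/s


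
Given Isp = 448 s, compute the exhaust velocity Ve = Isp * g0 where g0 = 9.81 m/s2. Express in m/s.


Ve = Isp * g0 = 448 * 9.81 = 4394.9 m/s

4394.9 m/s


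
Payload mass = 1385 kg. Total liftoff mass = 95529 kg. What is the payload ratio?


PR = 1385 / 95529 = 0.0145

0.0145


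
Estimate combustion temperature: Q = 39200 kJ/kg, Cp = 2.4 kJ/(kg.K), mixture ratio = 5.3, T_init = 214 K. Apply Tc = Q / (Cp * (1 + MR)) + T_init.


Tc = 39200 / (2.4 * (1 + 5.3)) + 214 = 2807 K

2807 K


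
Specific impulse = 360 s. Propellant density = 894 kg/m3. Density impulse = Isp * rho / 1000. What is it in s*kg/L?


rho*Isp = 360 * 894 / 1000 = 322 s*kg/L

322 s*kg/L


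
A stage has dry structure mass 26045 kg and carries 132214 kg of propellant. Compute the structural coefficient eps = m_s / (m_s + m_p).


eps = 26045 / (26045 + 132214) = 0.1646

0.1646


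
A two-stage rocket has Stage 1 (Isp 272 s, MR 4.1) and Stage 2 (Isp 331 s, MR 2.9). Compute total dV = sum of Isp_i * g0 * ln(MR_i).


dV1 = 272 * 9.81 * ln(4.1) = 3765.0 m/s
dV2 = 331 * 9.81 * ln(2.9) = 3457.2 m/s
Total dV = 3765.0 + 3457.2 = 7222.2 m/s ~ 7222 m/s

7222 m/s


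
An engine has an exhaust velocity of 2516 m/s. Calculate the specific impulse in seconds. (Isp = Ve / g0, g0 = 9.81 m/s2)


Isp = Ve / g0 = 2516 / 9.81 = 256.5 s

256.5 s


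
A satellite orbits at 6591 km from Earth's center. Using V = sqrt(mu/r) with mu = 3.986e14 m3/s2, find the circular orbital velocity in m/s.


V = sqrt(3.986e14 / 6591000) = 7777 m/s

7777 m/s


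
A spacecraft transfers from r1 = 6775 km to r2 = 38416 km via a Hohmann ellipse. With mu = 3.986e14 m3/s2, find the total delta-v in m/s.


V1 = sqrt(mu/r1) = 7670.33 m/s
dV1 = V1*(sqrt(2*r2/(r1+r2)) - 1) = 2331.03 m/s
V2 = sqrt(mu/r2) = 3221.16 m/s
dV2 = V2*(1 - sqrt(2*r1/(r1+r2))) = 1457.33 m/s
Total dV = 3788 m/s

3788 m/s


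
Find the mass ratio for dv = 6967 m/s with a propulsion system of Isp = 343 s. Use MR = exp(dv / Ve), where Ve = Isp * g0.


Ve = 343 * 9.81 = 3364.83 m/s
MR = exp(6967 / 3364.83) = 7.929

7.929


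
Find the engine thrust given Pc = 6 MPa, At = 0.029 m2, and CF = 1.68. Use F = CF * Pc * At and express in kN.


F = 1.68 * 6e6 * 0.029 = 292320.0 N = 292.3 kN

292.3 kN


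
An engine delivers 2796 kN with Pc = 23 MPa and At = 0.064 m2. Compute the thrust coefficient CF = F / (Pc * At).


CF = 2796000 / (23e6 * 0.064) = 1.9

1.9


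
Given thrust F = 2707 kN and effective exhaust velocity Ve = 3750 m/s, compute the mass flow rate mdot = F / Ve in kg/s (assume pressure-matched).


mdot = F / Ve = 2707000 / 3750 = 721.9 kg/s

721.9 kg/s


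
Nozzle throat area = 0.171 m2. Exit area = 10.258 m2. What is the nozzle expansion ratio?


AR = 10.258 / 0.171 = 60.0

60.0


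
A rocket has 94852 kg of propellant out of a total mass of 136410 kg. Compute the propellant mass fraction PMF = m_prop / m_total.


PMF = 94852 / 136410 = 0.695

0.695


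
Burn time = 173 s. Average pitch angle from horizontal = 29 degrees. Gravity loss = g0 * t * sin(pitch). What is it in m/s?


GL = 9.81 * 173 * sin(29 deg) = 823 m/s

823 m/s


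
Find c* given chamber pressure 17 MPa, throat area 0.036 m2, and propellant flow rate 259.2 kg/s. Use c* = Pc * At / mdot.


c* = 17e6 * 0.036 / 259.2 = 2361 m/s

2361 m/s


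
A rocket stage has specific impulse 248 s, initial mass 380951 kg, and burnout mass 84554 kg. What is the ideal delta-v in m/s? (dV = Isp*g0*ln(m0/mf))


Ve = 248 * 9.81 = 2432.88 m/s
dV = 2432.88 * ln(380951/84554) = 3662 m/s

3662 m/s


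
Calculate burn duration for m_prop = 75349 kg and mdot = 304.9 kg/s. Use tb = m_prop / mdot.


tb = 75349 / 304.9 = 247.1 s

247.1 s


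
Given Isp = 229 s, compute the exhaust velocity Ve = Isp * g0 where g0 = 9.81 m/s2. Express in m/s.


Ve = Isp * g0 = 229 * 9.81 = 2246.5 m/s

2246.5 m/s


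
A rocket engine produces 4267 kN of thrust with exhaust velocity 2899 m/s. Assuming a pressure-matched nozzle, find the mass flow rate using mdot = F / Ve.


mdot = F / Ve = 4267000 / 2899 = 1471.9 kg/s

1471.9 kg/s


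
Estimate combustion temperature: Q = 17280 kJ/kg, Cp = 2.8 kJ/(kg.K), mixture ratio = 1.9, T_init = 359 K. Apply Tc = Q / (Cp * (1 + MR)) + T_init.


Tc = 17280 / (2.8 * (1 + 1.9)) + 359 = 2487 K

2487 K


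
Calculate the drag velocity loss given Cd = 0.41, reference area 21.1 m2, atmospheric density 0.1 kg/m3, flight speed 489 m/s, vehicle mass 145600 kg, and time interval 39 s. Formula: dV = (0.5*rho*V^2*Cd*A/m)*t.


D = 0.5 * 0.1 * 489^2 * 0.41 * 21.1 = 103431.79 N
a = 103431.79 / 145600 = 0.7104 m/s2
dV = 0.7104 * 39 = 27.7 m/s

27.7 m/s


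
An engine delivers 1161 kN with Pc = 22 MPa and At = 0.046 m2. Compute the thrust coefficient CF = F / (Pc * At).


CF = 1161000 / (22e6 * 0.046) = 1.15

1.15


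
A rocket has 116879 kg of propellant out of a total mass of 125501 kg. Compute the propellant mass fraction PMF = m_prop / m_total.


PMF = 116879 / 125501 = 0.931

0.931


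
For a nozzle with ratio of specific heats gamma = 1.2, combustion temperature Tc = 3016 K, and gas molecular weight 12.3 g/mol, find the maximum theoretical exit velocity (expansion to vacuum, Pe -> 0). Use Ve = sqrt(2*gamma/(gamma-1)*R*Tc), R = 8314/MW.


R = 8314 / 12.3 = 675.93 J/(kg.K)
Ve = sqrt(2 * 1.2 / (1.2 - 1) * 675.93 * 3016) = 4946 m/s

4946 m/s
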